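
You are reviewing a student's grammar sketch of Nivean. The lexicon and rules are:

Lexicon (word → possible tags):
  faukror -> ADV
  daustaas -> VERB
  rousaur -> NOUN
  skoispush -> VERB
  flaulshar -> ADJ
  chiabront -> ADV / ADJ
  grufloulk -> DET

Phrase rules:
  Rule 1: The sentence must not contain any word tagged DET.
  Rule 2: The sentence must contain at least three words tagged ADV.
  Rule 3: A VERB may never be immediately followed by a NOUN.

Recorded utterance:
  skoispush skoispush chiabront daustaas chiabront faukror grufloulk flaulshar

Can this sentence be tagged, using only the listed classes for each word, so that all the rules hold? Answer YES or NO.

Candidates per position — 1:skoispush {VERB}; 2:skoispush {VERB}; 3:chiabront {ADV,ADJ}; 4:daustaas {VERB}; 5:chiabront {ADV,ADJ}; 6:faukror {ADV}; 7:grufloulk {DET}; 8:flaulshar {ADJ}.
Rule 1 cannot be satisfied by any choice of tags from the lexicon.
So there is no consistent tagging.

NO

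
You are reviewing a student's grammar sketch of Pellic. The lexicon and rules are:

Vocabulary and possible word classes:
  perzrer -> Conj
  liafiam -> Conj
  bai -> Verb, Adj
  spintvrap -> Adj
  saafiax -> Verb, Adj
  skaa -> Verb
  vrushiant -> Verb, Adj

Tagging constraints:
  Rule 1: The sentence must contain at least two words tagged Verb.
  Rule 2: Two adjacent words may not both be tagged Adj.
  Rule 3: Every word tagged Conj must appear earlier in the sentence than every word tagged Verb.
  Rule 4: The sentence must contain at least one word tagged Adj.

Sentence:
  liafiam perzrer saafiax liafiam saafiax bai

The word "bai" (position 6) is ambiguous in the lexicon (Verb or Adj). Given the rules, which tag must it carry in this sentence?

Verb

Candidates per position — 1:liafiam {Conj}; 2:perzrer {Conj}; 3:saafiax {Verb,Adj}; 4:liafiam {Conj}; 5:saafiax {Verb,Adj}; 6:bai {Verb,Adj}.
Position 3: Verb is ruled out by rule 3; that leaves Adj.
Position 5: Adj is ruled out by rule 1; that leaves Verb.
Position 6: Adj is ruled out by rule 1; that leaves Verb.
The only consistent sequence is: Conj Conj Adj Conj Verb Verb.
Check: rule 1 ✓; rule 2 ✓; rule 3 ✓; rule 4 ✓.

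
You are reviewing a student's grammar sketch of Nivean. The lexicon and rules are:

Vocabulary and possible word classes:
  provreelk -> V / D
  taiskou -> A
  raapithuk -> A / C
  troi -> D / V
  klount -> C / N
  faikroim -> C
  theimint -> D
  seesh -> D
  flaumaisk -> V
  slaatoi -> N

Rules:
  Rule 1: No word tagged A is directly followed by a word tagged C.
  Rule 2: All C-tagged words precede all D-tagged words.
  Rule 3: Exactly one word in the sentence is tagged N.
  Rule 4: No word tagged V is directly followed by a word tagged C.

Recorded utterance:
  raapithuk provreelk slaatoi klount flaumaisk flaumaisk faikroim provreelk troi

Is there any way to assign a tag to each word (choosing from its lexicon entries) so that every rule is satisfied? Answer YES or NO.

Candidates per position — 1:raapithuk {A,C}; 2:provreelk {V,D}; 3:slaatoi {N}; 4:klount {C,N}; 5:flaumaisk {V}; 6:flaumaisk {V}; 7:faikroim {C}; 8:provreelk {V,D}; 9:troi {D,V}.
Rule 4 cannot be satisfied by any choice of tags from the lexicon.
So there is no consistent tagging.

NO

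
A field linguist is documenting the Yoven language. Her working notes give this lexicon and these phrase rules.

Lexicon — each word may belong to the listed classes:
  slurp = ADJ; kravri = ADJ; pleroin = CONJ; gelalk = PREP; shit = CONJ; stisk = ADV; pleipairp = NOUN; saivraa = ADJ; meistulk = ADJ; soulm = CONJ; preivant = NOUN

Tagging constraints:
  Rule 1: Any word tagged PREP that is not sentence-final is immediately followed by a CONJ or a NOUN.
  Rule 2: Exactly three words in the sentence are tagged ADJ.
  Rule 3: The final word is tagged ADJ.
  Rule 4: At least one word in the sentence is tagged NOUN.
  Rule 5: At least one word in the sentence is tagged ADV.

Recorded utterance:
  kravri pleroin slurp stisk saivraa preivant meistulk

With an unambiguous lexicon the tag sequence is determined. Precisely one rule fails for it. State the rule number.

Fixed tagging: ADJ CONJ ADJ ADV ADJ NOUN ADJ.
Rule check: R1 ok, R2 fails, R3 ok, R4 ok, R5 ok.
Only rule 2 fails.

2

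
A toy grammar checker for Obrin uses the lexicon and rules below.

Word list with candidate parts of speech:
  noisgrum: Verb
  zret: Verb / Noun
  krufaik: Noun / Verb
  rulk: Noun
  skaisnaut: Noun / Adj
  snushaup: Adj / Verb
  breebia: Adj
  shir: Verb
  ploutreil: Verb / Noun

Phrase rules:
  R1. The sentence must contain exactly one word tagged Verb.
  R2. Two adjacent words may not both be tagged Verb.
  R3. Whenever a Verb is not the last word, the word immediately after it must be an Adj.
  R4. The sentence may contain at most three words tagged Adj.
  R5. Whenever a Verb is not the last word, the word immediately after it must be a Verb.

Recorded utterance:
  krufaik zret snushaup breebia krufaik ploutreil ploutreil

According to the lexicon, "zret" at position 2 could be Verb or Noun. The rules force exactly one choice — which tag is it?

Noun

Candidates per position — 1:krufaik {Noun,Verb}; 2:zret {Verb,Noun}; 3:snushaup {Adj,Verb}; 4:breebia {Adj}; 5:krufaik {Noun,Verb}; 6:ploutreil {Verb,Noun}; 7:ploutreil {Verb,Noun}.
At position 1, choosing Verb makes rule 3 impossible to satisfy; hence Noun.
At position 2, choosing Verb makes rule 5 impossible to satisfy; hence Noun.
At position 3, choosing Verb makes rule 5 impossible to satisfy; hence Adj.
At position 5, choosing Verb makes rule 3 impossible to satisfy; hence Noun.
At position 6, choosing Verb makes rule 3 impossible to satisfy; hence Noun.
At position 7, choosing Noun makes rule 1 impossible to satisfy; hence Verb.
The only consistent sequence is: Noun Noun Adj Adj Noun Noun Verb.
Check: rule 1 ✓; rule 2 ✓; rule 3 ✓; rule 4 ✓; rule 5 ✓.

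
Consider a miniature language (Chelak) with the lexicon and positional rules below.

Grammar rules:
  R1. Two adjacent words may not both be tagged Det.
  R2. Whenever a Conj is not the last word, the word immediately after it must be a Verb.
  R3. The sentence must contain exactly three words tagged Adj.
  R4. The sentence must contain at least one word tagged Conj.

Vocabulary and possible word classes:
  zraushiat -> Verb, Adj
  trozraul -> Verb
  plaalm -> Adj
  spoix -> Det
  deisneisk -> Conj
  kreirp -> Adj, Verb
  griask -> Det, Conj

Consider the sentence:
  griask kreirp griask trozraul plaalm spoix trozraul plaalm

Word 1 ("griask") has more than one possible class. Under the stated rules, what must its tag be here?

Candidates per position — 1:griask {Det,Conj}; 2:kreirp {Adj,Verb}; 3:griask {Det,Conj}; 4:trozraul {Verb}; 5:plaalm {Adj}; 6:spoix {Det}; 7:trozraul {Verb}; 8:plaalm {Adj}.
Position 2: tagging it Verb would leave rule 3 unsatisfiable, so it must be Adj.
Position 1: tagging it Conj would leave rule 2 unsatisfiable, so it must be Det.
Position 3: tagging it Det would leave rule 4 unsatisfiable, so it must be Conj.
The only consistent sequence is: Det Adj Conj Verb Adj Det Verb Adj.
Rule-by-rule: rule 1 holds; rule 2 holds; rule 3 holds; rule 4 holds.

Det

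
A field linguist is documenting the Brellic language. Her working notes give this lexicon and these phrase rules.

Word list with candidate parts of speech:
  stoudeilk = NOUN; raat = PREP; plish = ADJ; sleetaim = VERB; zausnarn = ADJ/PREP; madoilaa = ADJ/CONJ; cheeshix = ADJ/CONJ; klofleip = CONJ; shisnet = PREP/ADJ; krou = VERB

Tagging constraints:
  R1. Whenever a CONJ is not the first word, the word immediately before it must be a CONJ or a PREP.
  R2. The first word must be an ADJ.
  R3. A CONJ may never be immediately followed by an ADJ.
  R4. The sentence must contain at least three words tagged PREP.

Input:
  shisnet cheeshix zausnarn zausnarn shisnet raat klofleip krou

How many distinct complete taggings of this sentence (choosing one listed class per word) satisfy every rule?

4

Candidates per position — 1:shisnet {PREP,ADJ}; 2:cheeshix {ADJ,CONJ}; 3:zausnarn {ADJ,PREP}; 4:zausnarn {ADJ,PREP}; 5:shisnet {PREP,ADJ}; 6:raat {PREP}; 7:klofleip {CONJ}; 8:krou {VERB}.
There are 32 candidate sequences in total.
The sequences that satisfy every rule: ADJ ADJ ADJ PREP PREP PREP CONJ VERB; ADJ ADJ PREP ADJ PREP PREP CONJ VERB; ADJ ADJ PREP PREP PREP PREP CONJ VERB; ADJ ADJ PREP PREP ADJ PREP CONJ VERB.
Count = 4.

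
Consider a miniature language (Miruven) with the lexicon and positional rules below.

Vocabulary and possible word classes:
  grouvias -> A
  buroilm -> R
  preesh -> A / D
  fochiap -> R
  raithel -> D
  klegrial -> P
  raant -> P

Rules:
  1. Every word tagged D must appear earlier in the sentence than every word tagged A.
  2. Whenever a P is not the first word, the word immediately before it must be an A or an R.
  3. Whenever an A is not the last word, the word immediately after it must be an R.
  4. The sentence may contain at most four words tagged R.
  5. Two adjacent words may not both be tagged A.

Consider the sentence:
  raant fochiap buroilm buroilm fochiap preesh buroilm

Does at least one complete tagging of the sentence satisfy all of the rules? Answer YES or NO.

Candidates per position — 1:raant {P}; 2:fochiap {R}; 3:buroilm {R}; 4:buroilm {R}; 5:fochiap {R}; 6:preesh {A,D}; 7:buroilm {R}.
Rule 4 cannot be satisfied by any choice of tags from the lexicon.
So there is no consistent tagging.

NO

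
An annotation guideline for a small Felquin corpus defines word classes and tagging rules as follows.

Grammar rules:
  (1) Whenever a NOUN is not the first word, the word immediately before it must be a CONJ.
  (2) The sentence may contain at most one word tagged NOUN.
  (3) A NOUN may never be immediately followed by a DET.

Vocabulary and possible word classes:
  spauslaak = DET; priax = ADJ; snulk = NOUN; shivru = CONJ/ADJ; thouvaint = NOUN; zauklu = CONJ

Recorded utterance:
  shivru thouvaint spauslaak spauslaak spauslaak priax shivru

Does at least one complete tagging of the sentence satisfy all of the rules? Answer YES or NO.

NO

Candidates per position — 1:shivru {CONJ,ADJ}; 2:thouvaint {NOUN}; 3:spauslaak {DET}; 4:spauslaak {DET}; 5:spauslaak {DET}; 6:priax {ADJ}; 7:shivru {CONJ,ADJ}.
Rule 3 cannot be satisfied by any choice of tags from the lexicon.
So there is no consistent tagging.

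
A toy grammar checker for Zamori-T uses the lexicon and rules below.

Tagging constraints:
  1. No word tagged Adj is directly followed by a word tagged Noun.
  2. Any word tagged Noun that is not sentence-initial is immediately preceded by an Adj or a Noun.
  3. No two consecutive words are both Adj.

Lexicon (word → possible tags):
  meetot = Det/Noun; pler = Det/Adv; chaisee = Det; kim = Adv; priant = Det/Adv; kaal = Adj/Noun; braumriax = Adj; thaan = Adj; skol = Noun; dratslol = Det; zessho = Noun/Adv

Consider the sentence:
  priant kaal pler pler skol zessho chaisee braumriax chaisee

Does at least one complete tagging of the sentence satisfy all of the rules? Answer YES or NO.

Candidates per position — 1:priant {Det,Adv}; 2:kaal {Adj,Noun}; 3:pler {Det,Adv}; 4:pler {Det,Adv}; 5:skol {Noun}; 6:zessho {Noun,Adv}; 7:chaisee {Det}; 8:braumriax {Adj}; 9:chaisee {Det}.
Rule 2 cannot be satisfied by any choice of tags from the lexicon.
So there is no consistent tagging.

NO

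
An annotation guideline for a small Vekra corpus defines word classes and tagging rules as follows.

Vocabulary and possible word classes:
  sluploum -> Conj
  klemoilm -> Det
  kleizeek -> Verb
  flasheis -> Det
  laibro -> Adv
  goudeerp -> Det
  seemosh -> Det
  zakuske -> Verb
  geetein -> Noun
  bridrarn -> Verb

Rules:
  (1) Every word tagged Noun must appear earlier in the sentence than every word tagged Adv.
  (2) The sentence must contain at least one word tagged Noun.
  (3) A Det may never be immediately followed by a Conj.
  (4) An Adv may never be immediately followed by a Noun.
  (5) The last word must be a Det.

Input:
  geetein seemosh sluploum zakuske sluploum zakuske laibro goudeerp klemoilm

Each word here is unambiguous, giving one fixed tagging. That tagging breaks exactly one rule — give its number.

3

Fixed tagging: Noun Det Conj Verb Conj Verb Adv Det Det.
Checking each rule: R1 holds, R2 holds, R3 violated, R4 holds, R5 holds.
Only rule 3 fails.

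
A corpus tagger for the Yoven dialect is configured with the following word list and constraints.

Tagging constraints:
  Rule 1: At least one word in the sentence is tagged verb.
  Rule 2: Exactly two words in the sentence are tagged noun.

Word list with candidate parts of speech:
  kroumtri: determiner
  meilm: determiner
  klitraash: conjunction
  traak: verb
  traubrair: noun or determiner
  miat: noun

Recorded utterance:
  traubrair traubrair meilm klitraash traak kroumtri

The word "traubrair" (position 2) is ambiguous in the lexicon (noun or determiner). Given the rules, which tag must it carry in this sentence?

noun

Candidates per position — 1:traubrair {noun,determiner}; 2:traubrair {noun,determiner}; 3:meilm {determiner}; 4:klitraash {conjunction}; 5:traak {verb}; 6:kroumtri {determiner}.
At position 1, choosing determiner makes rule 2 impossible to satisfy; hence noun.
At position 2, choosing determiner makes rule 2 impossible to satisfy; hence noun.
So the tagging must be: noun noun determiner conjunction verb determiner.
Verifying each rule — rule 1 ok; rule 2 ok.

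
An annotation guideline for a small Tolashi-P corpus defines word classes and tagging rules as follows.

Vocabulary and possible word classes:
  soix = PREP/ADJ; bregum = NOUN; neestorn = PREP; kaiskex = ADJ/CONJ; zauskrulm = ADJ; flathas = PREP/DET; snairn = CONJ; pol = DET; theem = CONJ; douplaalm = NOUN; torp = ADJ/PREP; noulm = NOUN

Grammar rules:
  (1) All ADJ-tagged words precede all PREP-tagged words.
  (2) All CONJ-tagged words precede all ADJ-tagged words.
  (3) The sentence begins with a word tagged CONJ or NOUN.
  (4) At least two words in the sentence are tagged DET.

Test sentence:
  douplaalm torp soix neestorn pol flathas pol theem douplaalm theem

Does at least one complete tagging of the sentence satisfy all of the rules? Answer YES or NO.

YES

Candidates per position — 1:douplaalm {NOUN}; 2:torp {ADJ,PREP}; 3:soix {PREP,ADJ}; 4:neestorn {PREP}; 5:pol {DET}; 6:flathas {PREP,DET}; 7:pol {DET}; 8:theem {CONJ}; 9:douplaalm {NOUN}; 10:theem {CONJ}.
One satisfying assignment: NOUN PREP PREP PREP DET PREP DET CONJ NOUN CONJ.
Verifying each rule — rule 1 ✓; rule 2 ✓; rule 3 ✓; rule 4 ✓.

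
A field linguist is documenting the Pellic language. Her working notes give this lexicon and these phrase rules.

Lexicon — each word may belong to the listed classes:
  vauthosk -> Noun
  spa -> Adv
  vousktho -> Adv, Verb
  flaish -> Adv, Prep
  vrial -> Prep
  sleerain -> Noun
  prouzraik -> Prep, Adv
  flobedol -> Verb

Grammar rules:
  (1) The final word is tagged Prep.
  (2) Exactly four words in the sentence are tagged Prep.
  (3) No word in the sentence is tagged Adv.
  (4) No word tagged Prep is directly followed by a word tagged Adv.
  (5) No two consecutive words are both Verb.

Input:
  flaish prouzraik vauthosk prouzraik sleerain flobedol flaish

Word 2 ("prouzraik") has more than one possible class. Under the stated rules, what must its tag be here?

Prep

Candidates per position — 1:flaish {Adv,Prep}; 2:prouzraik {Prep,Adv}; 3:vauthosk {Noun}; 4:prouzraik {Prep,Adv}; 5:sleerain {Noun}; 6:flobedol {Verb}; 7:flaish {Adv,Prep}.
If word 1 were Adv, no tagging could satisfy rule 2; so word 1 is Prep.
If word 2 were Adv, no tagging could satisfy rule 2; so word 2 is Prep.
If word 4 were Adv, no tagging could satisfy rule 2; so word 4 is Prep.
If word 7 were Adv, no tagging could satisfy rule 1; so word 7 is Prep.
The unique satisfying tagging is: Prep Prep Noun Prep Noun Verb Prep.
Checking: rule 1 satisfied; rule 2 satisfied; rule 3 satisfied; rule 4 satisfied; rule 5 satisfied.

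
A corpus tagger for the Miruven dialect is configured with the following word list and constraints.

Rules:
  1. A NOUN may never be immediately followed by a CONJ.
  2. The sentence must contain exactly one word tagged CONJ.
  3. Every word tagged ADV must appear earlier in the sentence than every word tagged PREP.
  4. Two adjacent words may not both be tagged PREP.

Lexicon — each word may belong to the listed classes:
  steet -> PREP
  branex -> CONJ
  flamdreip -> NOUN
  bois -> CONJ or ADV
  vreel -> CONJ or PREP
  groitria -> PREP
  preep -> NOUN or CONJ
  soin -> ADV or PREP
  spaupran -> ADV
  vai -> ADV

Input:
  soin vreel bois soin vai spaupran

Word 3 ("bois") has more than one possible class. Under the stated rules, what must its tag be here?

ADV

Candidates per position — 1:soin {ADV,PREP}; 2:vreel {CONJ,PREP}; 3:bois {CONJ,ADV}; 4:soin {ADV,PREP}; 5:vai {ADV}; 6:spaupran {ADV}.
If word 1 were PREP, no tagging could satisfy rule 3; so word 1 is ADV.
If word 2 were PREP, no tagging could satisfy rule 3; so word 2 is CONJ.
If word 3 were CONJ, no tagging could satisfy rule 2; so word 3 is ADV.
If word 4 were PREP, no tagging could satisfy rule 3; so word 4 is ADV.
The unique satisfying tagging is: ADV CONJ ADV ADV ADV ADV.
Checking: rule 1 satisfied; rule 2 satisfied; rule 3 satisfied; rule 4 satisfied.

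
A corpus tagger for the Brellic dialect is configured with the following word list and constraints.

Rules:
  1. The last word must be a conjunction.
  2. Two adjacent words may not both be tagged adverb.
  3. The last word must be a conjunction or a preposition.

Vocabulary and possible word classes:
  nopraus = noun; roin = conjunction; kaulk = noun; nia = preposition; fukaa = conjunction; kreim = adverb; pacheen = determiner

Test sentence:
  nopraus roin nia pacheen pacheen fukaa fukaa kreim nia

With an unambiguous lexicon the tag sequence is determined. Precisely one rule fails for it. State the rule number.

Fixed tagging: noun conjunction preposition determiner determiner conjunction conjunction adverb preposition.
Checking each rule: R1 violated, R2 holds, R3 holds.
Only rule 1 fails.

1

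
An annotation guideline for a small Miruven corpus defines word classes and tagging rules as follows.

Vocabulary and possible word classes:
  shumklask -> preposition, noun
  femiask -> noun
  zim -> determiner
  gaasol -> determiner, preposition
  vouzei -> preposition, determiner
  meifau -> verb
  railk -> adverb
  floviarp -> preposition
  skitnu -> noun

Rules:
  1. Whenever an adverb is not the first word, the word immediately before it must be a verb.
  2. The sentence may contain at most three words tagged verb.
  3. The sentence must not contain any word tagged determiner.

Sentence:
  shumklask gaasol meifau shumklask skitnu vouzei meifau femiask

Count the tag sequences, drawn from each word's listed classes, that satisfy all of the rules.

4

Candidates per position — 1:shumklask {preposition,noun}; 2:gaasol {determiner,preposition}; 3:meifau {verb}; 4:shumklask {preposition,noun}; 5:skitnu {noun}; 6:vouzei {preposition,determiner}; 7:meifau {verb}; 8:femiask {noun}.
There are 16 candidate sequences in total.
The sequences that satisfy every rule: preposition preposition verb preposition noun preposition verb noun; preposition preposition verb noun noun preposition verb noun; noun preposition verb preposition noun preposition verb noun; noun preposition verb noun noun preposition verb noun.
Count = 4.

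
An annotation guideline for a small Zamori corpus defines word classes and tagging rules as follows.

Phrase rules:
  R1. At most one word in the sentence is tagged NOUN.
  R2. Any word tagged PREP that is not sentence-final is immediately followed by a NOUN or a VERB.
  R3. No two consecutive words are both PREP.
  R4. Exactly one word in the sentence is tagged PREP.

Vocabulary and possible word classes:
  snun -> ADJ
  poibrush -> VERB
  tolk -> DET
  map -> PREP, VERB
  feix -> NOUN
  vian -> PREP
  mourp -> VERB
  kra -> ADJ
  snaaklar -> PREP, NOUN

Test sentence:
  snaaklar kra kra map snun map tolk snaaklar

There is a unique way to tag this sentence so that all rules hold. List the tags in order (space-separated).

Candidates per position — 1:snaaklar {PREP,NOUN}; 2:kra {ADJ}; 3:kra {ADJ}; 4:map {PREP,VERB}; 5:snun {ADJ}; 6:map {PREP,VERB}; 7:tolk {DET}; 8:snaaklar {PREP,NOUN}.
Position 1: tagging it PREP would leave rule 2 unsatisfiable, so it must be NOUN.
Position 4: tagging it PREP would leave rule 2 unsatisfiable, so it must be VERB.
Position 6: tagging it PREP would leave rule 2 unsatisfiable, so it must be VERB.
Position 8: tagging it NOUN would leave rule 1 unsatisfiable, so it must be PREP.
The only consistent sequence is: NOUN ADJ ADJ VERB ADJ VERB DET PREP.
Rule-by-rule: rule 1 ✓; rule 2 ✓; rule 3 ✓; rule 4 ✓.

NOUN ADJ ADJ VERB ADJ VERB DET PREP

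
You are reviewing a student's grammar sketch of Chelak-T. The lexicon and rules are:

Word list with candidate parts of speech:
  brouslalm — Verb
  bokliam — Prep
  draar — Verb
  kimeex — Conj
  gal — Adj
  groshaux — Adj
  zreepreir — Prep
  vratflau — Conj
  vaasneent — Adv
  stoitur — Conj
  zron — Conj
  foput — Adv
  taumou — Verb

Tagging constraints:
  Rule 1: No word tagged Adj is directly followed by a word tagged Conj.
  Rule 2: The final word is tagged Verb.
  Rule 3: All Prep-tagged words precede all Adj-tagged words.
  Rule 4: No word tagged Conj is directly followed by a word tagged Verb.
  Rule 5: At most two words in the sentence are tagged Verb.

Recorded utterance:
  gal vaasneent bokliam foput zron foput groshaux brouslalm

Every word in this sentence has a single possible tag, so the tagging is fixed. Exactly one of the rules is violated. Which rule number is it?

3

Fixed tagging: Adj Adv Prep Adv Conj Adv Adj Verb.
Rule check: R1 holds, R2 holds, R3 violated, R4 holds, R5 holds.
Only rule 3 fails.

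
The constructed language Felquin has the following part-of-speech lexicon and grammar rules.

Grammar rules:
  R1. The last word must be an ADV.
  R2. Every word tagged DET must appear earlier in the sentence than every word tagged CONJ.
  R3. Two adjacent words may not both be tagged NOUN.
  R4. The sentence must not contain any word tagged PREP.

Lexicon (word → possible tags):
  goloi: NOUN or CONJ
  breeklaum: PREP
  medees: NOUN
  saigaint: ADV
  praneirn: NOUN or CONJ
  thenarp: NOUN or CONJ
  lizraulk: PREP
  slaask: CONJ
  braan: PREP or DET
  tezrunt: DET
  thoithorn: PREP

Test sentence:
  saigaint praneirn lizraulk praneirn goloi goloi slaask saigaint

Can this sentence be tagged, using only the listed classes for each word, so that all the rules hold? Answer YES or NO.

Candidates per position — 1:saigaint {ADV}; 2:praneirn {NOUN,CONJ}; 3:lizraulk {PREP}; 4:praneirn {NOUN,CONJ}; 5:goloi {NOUN,CONJ}; 6:goloi {NOUN,CONJ}; 7:slaask {CONJ}; 8:saigaint {ADV}.
Rule 4 cannot be satisfied by any choice of tags from the lexicon.
So there is no consistent tagging.

NO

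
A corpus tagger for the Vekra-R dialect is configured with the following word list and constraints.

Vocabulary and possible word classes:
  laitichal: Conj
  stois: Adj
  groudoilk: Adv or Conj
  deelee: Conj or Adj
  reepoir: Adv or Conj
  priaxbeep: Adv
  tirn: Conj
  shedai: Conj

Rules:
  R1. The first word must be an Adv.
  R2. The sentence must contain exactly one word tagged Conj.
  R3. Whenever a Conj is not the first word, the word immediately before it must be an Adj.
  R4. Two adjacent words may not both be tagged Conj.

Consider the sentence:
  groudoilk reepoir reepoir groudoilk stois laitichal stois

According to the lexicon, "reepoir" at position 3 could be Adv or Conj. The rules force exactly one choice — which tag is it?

Candidates per position — 1:groudoilk {Adv,Conj}; 2:reepoir {Adv,Conj}; 3:reepoir {Adv,Conj}; 4:groudoilk {Adv,Conj}; 5:stois {Adj}; 6:laitichal {Conj}; 7:stois {Adj}.
Position 1: Conj is ruled out by rule 1; that leaves Adv.
Position 2: Conj is ruled out by rule 2; that leaves Adv.
Position 3: Conj is ruled out by rule 2; that leaves Adv.
Position 4: Conj is ruled out by rule 2; that leaves Adv.
So the tagging must be: Adv Adv Adv Adv Adj Conj Adj.
Checking: rule 1 satisfied; rule 2 satisfied; rule 3 satisfied; rule 4 satisfied.

Adv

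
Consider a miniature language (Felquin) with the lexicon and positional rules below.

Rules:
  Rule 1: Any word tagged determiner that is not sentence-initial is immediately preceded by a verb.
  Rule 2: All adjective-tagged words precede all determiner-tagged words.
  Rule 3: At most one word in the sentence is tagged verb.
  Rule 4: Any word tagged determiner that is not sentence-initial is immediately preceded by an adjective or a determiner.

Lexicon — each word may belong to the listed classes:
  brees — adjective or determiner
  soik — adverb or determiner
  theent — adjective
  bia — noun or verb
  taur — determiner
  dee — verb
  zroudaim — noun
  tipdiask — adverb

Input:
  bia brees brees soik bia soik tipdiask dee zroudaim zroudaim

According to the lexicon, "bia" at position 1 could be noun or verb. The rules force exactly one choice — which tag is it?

noun

Candidates per position — 1:bia {noun,verb}; 2:brees {adjective,determiner}; 3:brees {adjective,determiner}; 4:soik {adverb,determiner}; 5:bia {noun,verb}; 6:soik {adverb,determiner}; 7:tipdiask {adverb}; 8:dee {verb}; 9:zroudaim {noun}; 10:zroudaim {noun}.
Position 1: verb is ruled out by rule 3; that leaves noun.
Position 2: determiner is ruled out by rule 1; that leaves adjective.
Position 3: determiner is ruled out by rule 1; that leaves adjective.
Position 4: determiner is ruled out by rule 1; that leaves adverb.
Position 5: verb is ruled out by rule 3; that leaves noun.
Position 6: determiner is ruled out by rule 1; that leaves adverb.
That leaves exactly one tagging: noun adjective adjective adverb noun adverb adverb verb noun noun.
Check: rule 1 ✓; rule 2 ✓; rule 3 ✓; rule 4 ✓.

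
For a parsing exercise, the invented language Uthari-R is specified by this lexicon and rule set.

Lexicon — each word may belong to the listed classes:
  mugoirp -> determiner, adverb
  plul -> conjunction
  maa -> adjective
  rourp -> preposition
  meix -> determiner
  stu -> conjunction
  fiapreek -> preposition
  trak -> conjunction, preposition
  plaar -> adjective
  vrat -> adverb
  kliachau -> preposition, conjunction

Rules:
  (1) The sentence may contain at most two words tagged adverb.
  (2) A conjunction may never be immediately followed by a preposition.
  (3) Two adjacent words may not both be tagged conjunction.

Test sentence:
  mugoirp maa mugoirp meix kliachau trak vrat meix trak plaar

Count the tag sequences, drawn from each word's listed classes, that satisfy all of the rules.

12

Candidates per position — 1:mugoirp {determiner,adverb}; 2:maa {adjective}; 3:mugoirp {determiner,adverb}; 4:meix {determiner}; 5:kliachau {preposition,conjunction}; 6:trak {conjunction,preposition}; 7:vrat {adverb}; 8:meix {determiner}; 9:trak {conjunction,preposition}; 10:plaar {adjective}.
There are 32 candidate sequences in total.
Checking each against the rules leaves 12 sequences.
Count = 12.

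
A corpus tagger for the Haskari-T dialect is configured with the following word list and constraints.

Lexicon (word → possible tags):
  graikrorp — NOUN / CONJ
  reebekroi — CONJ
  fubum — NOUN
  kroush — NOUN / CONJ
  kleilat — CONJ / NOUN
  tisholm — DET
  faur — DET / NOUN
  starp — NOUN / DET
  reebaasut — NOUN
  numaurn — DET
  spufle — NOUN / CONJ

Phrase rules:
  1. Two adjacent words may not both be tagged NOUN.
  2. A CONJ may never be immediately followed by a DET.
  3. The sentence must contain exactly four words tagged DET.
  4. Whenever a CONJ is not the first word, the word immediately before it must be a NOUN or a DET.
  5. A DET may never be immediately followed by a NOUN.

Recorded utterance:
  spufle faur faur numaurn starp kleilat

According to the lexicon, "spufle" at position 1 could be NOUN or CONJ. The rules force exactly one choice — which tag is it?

NOUN

Candidates per position — 1:spufle {NOUN,CONJ}; 2:faur {DET,NOUN}; 3:faur {DET,NOUN}; 4:numaurn {DET}; 5:starp {NOUN,DET}; 6:kleilat {CONJ,NOUN}.
At position 2, choosing NOUN makes rule 3 impossible to satisfy; hence DET.
At position 3, choosing NOUN makes rule 3 impossible to satisfy; hence DET.
At position 5, choosing NOUN makes rule 3 impossible to satisfy; hence DET.
At position 6, choosing NOUN makes rule 5 impossible to satisfy; hence CONJ.
At position 1, choosing CONJ makes rule 2 impossible to satisfy; hence NOUN.
The only consistent sequence is: NOUN DET DET DET DET CONJ.
Rule-by-rule: rule 1 ok; rule 2 ok; rule 3 ok; rule 4 ok; rule 5 ok.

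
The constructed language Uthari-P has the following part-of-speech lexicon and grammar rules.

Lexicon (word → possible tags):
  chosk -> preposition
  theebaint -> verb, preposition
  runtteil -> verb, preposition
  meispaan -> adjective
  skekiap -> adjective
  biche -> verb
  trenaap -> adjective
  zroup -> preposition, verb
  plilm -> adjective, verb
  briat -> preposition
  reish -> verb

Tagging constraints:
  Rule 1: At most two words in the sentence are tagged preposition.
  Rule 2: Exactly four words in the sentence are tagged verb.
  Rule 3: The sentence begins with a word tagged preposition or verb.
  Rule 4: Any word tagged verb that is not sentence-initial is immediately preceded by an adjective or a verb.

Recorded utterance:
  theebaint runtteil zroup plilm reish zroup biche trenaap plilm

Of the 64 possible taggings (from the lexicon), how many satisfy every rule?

Candidates per position — 1:theebaint {verb,preposition}; 2:runtteil {verb,preposition}; 3:zroup {preposition,verb}; 4:plilm {adjective,verb}; 5:reish {verb}; 6:zroup {preposition,verb}; 7:biche {verb}; 8:trenaap {adjective}; 9:plilm {adjective,verb}.
There are 64 candidate sequences in total.
The sequences that satisfy every rule: verb preposition preposition adjective verb verb verb adjective adjective.
Count = 1.

1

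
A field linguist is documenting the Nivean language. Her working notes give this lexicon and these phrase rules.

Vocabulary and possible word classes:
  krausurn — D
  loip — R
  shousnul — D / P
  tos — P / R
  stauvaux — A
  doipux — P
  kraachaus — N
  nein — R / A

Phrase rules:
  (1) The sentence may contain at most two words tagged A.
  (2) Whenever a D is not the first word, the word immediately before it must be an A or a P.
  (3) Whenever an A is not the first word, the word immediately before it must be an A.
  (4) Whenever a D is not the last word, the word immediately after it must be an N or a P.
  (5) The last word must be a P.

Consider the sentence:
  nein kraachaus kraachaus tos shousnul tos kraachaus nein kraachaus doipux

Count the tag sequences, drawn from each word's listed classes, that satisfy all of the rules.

Candidates per position — 1:nein {R,A}; 2:kraachaus {N}; 3:kraachaus {N}; 4:tos {P,R}; 5:shousnul {D,P}; 6:tos {P,R}; 7:kraachaus {N}; 8:nein {R,A}; 9:kraachaus {N}; 10:doipux {P}.
There are 32 candidate sequences in total.
Checking each against the rules leaves 10 sequences.
Count = 10.

10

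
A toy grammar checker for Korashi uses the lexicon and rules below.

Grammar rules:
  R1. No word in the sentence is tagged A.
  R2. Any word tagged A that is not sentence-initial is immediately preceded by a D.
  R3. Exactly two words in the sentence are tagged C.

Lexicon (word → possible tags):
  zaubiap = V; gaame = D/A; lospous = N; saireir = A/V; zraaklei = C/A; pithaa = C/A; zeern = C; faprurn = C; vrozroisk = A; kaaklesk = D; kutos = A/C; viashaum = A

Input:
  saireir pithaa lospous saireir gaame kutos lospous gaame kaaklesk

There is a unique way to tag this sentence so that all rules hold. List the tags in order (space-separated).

Candidates per position — 1:saireir {A,V}; 2:pithaa {C,A}; 3:lospous {N}; 4:saireir {A,V}; 5:gaame {D,A}; 6:kutos {A,C}; 7:lospous {N}; 8:gaame {D,A}; 9:kaaklesk {D}.
Position 1: A is ruled out by rule 1; that leaves V.
Position 2: A is ruled out by rule 1; that leaves C.
Position 4: A is ruled out by rule 1; that leaves V.
Position 5: A is ruled out by rule 1; that leaves D.
Position 6: A is ruled out by rule 1; that leaves C.
Position 8: A is ruled out by rule 1; that leaves D.
That leaves exactly one tagging: V C N V D C N D D.
Checking: rule 1 holds; rule 2 holds; rule 3 holds.

V C N V D C N D D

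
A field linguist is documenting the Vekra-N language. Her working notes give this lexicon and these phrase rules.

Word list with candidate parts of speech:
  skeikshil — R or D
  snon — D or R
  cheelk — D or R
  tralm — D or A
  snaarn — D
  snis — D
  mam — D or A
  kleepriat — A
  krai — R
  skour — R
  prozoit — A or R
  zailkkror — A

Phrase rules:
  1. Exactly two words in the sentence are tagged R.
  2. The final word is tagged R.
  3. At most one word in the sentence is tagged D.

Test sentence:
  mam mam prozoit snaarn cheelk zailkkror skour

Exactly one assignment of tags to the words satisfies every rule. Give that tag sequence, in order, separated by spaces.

A A A D R A R

Candidates per position — 1:mam {D,A}; 2:mam {D,A}; 3:prozoit {A,R}; 4:snaarn {D}; 5:cheelk {D,R}; 6:zailkkror {A}; 7:skour {R}.
Position 1: D is ruled out by rule 3; that leaves A.
Position 2: D is ruled out by rule 3; that leaves A.
Position 5: D is ruled out by rule 3; that leaves R.
Position 3: R is ruled out by rule 1; that leaves A.
That leaves exactly one tagging: A A A D R A R.
Check: rule 1 ok; rule 2 ok; rule 3 ok.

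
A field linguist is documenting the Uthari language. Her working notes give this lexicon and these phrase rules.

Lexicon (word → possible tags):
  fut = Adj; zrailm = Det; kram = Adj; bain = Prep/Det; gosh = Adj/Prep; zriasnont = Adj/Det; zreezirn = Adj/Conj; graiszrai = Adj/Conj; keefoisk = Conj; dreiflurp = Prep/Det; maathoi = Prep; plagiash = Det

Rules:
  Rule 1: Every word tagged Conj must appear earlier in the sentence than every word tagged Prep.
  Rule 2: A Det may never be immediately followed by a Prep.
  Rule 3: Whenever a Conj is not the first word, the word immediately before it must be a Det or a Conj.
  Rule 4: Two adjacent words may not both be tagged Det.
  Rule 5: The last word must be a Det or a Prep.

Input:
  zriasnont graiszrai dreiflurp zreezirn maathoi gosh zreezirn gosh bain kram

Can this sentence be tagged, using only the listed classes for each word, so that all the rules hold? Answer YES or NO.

NO

Candidates per position — 1:zriasnont {Adj,Det}; 2:graiszrai {Adj,Conj}; 3:dreiflurp {Prep,Det}; 4:zreezirn {Adj,Conj}; 5:maathoi {Prep}; 6:gosh {Adj,Prep}; 7:zreezirn {Adj,Conj}; 8:gosh {Adj,Prep}; 9:bain {Prep,Det}; 10:kram {Adj}.
Rule 5 cannot be satisfied by any choice of tags from the lexicon.
So there is no consistent tagging.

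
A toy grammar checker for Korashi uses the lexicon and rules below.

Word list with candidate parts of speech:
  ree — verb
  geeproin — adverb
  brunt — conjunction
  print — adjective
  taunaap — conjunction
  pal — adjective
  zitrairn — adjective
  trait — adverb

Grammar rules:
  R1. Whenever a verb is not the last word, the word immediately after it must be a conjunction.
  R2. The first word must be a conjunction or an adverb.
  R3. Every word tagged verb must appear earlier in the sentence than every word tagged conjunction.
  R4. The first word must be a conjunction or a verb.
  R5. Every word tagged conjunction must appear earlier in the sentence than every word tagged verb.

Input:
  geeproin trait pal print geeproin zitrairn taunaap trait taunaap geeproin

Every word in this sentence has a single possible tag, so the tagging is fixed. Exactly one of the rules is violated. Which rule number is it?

Fixed tagging: adverb adverb adjective adjective adverb adjective conjunction adverb conjunction adverb.
Checking each rule: R1 ok, R2 ok, R3 ok, R4 fails, R5 ok.
Only rule 4 fails.

4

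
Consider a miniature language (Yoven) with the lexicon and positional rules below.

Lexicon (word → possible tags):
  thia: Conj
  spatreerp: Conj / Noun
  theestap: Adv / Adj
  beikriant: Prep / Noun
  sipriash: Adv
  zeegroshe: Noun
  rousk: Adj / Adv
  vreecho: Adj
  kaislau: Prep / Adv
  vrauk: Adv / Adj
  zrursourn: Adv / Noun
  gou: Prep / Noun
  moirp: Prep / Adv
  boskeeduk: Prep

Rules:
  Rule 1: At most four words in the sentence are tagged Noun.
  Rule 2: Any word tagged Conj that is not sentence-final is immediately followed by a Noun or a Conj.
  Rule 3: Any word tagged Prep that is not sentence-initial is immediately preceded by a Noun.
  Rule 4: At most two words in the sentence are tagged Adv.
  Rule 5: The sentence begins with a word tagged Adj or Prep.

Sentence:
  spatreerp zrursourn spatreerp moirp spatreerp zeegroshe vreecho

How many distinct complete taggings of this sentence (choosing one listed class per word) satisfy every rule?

Candidates per position — 1:spatreerp {Conj,Noun}; 2:zrursourn {Adv,Noun}; 3:spatreerp {Conj,Noun}; 4:moirp {Prep,Adv}; 5:spatreerp {Conj,Noun}; 6:zeegroshe {Noun}; 7:vreecho {Adj}.
There are 32 candidate sequences in total.
Rule 5 cannot be satisfied by any choice of tags from the lexicon.
So there is no consistent tagging.
Count = 0.

0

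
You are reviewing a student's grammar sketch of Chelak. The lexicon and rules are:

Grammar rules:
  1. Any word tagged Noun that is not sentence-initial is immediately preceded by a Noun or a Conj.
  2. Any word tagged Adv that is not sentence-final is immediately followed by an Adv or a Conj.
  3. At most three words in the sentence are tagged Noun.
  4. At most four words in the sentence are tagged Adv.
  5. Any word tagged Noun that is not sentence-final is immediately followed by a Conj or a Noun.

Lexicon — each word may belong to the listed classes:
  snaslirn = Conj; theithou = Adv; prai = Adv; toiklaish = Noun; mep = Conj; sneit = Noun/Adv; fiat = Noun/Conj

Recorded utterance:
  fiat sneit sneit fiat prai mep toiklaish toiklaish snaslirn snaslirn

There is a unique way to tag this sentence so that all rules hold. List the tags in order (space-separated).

Candidates per position — 1:fiat {Noun,Conj}; 2:sneit {Noun,Adv}; 3:sneit {Noun,Adv}; 4:fiat {Noun,Conj}; 5:prai {Adv}; 6:mep {Conj}; 7:toiklaish {Noun}; 8:toiklaish {Noun}; 9:snaslirn {Conj}; 10:snaslirn {Conj}.
Position 4: Noun is ruled out by rule 5; that leaves Conj.
The remaining ambiguous positions (1, 2, 3) are resolved jointly — only one combination satisfies every rule.
So the tagging must be: Conj Adv Adv Conj Adv Conj Noun Noun Conj Conj.
Check: rule 1 holds; rule 2 holds; rule 3 holds; rule 4 holds; rule 5 holds.

Conj Adv Adv Conj Adv Conj Noun Noun Conj Conj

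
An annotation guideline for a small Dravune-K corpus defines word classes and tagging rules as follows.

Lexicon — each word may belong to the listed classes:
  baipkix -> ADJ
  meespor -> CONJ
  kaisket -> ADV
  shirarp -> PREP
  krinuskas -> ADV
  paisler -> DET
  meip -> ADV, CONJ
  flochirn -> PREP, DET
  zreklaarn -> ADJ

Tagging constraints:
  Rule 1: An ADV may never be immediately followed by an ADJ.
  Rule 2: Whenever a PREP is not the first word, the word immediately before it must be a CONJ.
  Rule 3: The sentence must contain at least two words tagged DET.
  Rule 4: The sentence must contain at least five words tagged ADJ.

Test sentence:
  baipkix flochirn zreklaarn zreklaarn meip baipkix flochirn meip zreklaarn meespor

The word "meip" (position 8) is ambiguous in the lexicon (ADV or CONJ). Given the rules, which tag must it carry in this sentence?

Candidates per position — 1:baipkix {ADJ}; 2:flochirn {PREP,DET}; 3:zreklaarn {ADJ}; 4:zreklaarn {ADJ}; 5:meip {ADV,CONJ}; 6:baipkix {ADJ}; 7:flochirn {PREP,DET}; 8:meip {ADV,CONJ}; 9:zreklaarn {ADJ}; 10:meespor {CONJ}.
Position 2: tagging it PREP would leave rule 2 unsatisfiable, so it must be DET.
Position 5: tagging it ADV would leave rule 1 unsatisfiable, so it must be CONJ.
Position 7: tagging it PREP would leave rule 2 unsatisfiable, so it must be DET.
Position 8: tagging it ADV would leave rule 1 unsatisfiable, so it must be CONJ.
The only consistent sequence is: ADJ DET ADJ ADJ CONJ ADJ DET CONJ ADJ CONJ.
Check: rule 1 satisfied; rule 2 satisfied; rule 3 satisfied; rule 4 satisfied.

CONJ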